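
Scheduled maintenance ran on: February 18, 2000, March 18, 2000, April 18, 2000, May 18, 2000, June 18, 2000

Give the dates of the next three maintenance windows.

Gaps: 29, 31, 30, 31 days — not constant. Every event is on the 18th of the month.
Pattern: the 18th of each month.
Next: July 2000 → July 18, 2000.
August 2000: August 18, 2000.
Next: September 2000 → September 18, 2000.

July 18, 2000; August 18, 2000; September 18, 2000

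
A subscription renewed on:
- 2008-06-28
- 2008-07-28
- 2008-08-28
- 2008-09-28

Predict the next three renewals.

The day-of-month is always 28 (30, 31, 31 days between events).
So this recurs on the 28th of each month.
October 2008: 2008-10-28.
November 2008: 2008-11-28.
Next: December 2008 → 2008-12-28.

2008-10-28, 2008-11-28, 2008-12-28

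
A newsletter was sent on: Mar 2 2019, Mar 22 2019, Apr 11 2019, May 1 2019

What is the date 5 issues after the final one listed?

Gaps between consecutive events: 20, 20, 20 days — a constant 20-day interval.
May 1 2019 + 20 days = May 21 2019.
May 21 2019 + 20 days = Jun 10 2019.
Jun 10 2019 + 20 days = Jun 30 2019.
Jun 30 2019 + 20 days = Jul 20 2019.
Jul 20 2019 + 20 days = Aug 9 2019.

Aug 9 2019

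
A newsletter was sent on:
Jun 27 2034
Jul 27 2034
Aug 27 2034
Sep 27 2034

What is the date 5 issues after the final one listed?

Gaps: 30, 31, 31 days — not constant. Every event is on the 27th of the month.
Pattern: the 27th of each month.
October 2034: Oct 27 2034.
November 2034: Nov 27 2034.
December 2034: Dec 27 2034.
Next: January 2035 → Jan 27 2035.
Next: February 2035 → Feb 27 2035.

Feb 27 2035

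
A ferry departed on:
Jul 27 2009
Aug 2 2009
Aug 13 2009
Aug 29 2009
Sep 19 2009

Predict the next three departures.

Oct 15 2009, Nov 15 2009, Dec 21 2009

Gaps: 6, 11, 16, 21 days — each gap is 5 larger than the previous one.
Next gap: 26 days. Sep 19 2009 + 26 days = Oct 15 2009.
Next gap: 31 days. Oct 15 2009 + 31 days = Nov 15 2009.
Next gap: 36 days. Nov 15 2009 + 36 days = Dec 21 2009.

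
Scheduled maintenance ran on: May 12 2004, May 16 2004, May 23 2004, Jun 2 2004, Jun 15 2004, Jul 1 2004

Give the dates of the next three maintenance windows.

Jul 20 2004, Aug 11 2004, Sep 5 2004

Intervals are 4, 7, 10, 13, 16 days — an arithmetic progression with common difference 3.
Next gap: 19 days. Jul 1 2004 + 19 days = Jul 20 2004.
Next gap: 22 days. Jul 20 2004 + 22 days = Aug 11 2004.
Next gap: 25 days. Aug 11 2004 + 25 days = Sep 5 2004.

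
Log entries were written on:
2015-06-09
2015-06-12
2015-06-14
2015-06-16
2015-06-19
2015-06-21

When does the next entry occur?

The gap pattern 3, 2, 2, 3, 2 repeats every 3 events.
These are the Tuesdays, Fridays and Sundays of each week.
The following Tuesday is 2015-06-23.

2015-06-23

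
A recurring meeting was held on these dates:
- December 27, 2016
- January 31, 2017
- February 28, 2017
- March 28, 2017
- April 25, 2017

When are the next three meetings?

These are Tuesdays with 35, 28, 28, 28-day gaps.
Each is the final Tuesday of its month — January 31, 2017 is past the 28th, so '4th Tuesday' doesn't fit.
May 2017 ends with Tuesday May 30, 2017.
June 2017 ends with Tuesday June 27, 2017.
July 2017 ends with Tuesday July 25, 2017.

May 30, 2017; June 27, 2017; July 25, 2017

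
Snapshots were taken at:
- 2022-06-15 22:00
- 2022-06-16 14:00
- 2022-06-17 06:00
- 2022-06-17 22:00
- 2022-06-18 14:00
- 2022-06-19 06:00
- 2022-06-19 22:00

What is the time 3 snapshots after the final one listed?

Spacing: 16, 16, 16, 16, 16, 16 h — constant 16 h.
2022-06-19 22:00 + 16 h = 2022-06-20 14:00.
2022-06-20 14:00 + 16 h = 2022-06-21 06:00.
2022-06-21 06:00 + 16 h = 2022-06-21 22:00.

2022-06-21 22:00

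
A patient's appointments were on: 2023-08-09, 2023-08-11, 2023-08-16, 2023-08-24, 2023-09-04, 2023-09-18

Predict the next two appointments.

The spacing grows by 3 each time: 2, 5, 8, 11, 14 days.
Next gap: 17 days. 2023-09-18 + 17 days = 2023-10-05.
Next gap: 20 days. 2023-10-05 + 20 days = 2023-10-25.

2023-10-05, 2023-10-25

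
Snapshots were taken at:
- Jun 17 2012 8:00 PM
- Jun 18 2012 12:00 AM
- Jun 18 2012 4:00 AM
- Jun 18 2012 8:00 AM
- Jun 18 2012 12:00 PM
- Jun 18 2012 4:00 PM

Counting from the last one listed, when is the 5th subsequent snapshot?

Jun 19 2012 12:00 PM

The interval is a steady 4 hours (4, 4, 4, 4, 4).
Jun 18 2012 4:00 PM + 4 h = Jun 18 2012 8:00 PM.
Jun 18 2012 8:00 PM + 4 h = Jun 19 2012 12:00 AM.
Jun 19 2012 12:00 AM + 4 h = Jun 19 2012 4:00 AM.
Jun 19 2012 4:00 AM + 4 h = Jun 19 2012 8:00 AM.
Jun 19 2012 8:00 AM + 4 h = Jun 19 2012 12:00 PM.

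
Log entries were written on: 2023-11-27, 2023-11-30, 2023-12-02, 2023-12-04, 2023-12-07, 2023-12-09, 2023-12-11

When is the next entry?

2023-12-14

Every event lands on a Monday or Thursday or Saturday (gaps cycle 3, 2, 2, 3, 2, 2).
So the schedule is: every Monday, Thursday and Saturday.
The following Thursday is 2023-12-14.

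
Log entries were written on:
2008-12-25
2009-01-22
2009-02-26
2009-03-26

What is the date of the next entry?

2009-04-23

All dates are Thursdays, 28, 35, 28 days apart.
Specifically, the 4th Thursday of each month.
4th Thursday of April 2009: 2009-04-23.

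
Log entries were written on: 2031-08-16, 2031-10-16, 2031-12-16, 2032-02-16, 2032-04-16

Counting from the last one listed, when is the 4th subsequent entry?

Gaps: 61, 61, 62, 60 days — not constant. Every event is on the 16th of the month.
Pattern: the 16th of every 2 months.
June 2032: 2032-06-16.
Next: August 2032 → 2032-08-16.
October 2032: 2032-10-16.
Next: December 2032 → 2032-12-16.

2032-12-16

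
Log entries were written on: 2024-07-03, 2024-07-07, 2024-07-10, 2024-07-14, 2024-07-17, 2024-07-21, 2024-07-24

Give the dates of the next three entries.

2024-07-28, 2024-07-31, 2024-08-04

Every event lands on a Wednesday or Sunday (gaps cycle 4, 3, 4, 3, 4, 3).
So the schedule is: every Wednesday and Sunday.
Next Sunday: 2024-07-28.
Next Wednesday: 2024-07-31.
The following Sunday is 2024-08-04.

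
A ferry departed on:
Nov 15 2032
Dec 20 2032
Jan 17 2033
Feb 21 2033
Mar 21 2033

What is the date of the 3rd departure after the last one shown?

Gaps: 35, 28, 35, 28 days — a mix of 28 and 35. Every date is a Monday.
Each is the 3rd Monday of its month.
3rd Monday of April 2033: Apr 18 2033.
3rd Monday of May 2033: May 16 2033.
3rd Monday of June 2033: Jun 20 2033.

Jun 20 2033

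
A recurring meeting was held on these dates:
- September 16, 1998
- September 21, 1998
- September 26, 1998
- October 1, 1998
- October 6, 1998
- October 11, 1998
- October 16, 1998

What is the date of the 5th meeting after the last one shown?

Every event comes 5 days after the last (5, 5, 5, 5, 5, 5).
October 16, 1998 + 5 days = October 21, 1998.
October 21, 1998 + 5 days = October 26, 1998.
October 26, 1998 + 5 days = October 31, 1998.
October 31, 1998 + 5 days = November 5, 1998.
November 5, 1998 + 5 days = November 10, 1998.

November 10, 1998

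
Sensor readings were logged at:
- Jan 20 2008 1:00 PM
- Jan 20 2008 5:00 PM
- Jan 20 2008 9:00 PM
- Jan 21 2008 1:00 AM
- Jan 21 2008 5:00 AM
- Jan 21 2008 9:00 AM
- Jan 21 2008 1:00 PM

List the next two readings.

The interval is a steady 4 hours (4, 4, 4, 4, 4, 4).
Jan 21 2008 1:00 PM + 4 h = Jan 21 2008 5:00 PM.
Jan 21 2008 5:00 PM + 4 h = Jan 21 2008 9:00 PM.

Jan 21 2008 5:00 PM, Jan 21 2008 9:00 PM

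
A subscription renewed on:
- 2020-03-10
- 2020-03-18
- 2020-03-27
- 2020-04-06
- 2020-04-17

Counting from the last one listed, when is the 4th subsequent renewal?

Gaps: 8, 9, 10, 11 days — each gap is 1 larger than the previous one.
Next gap: 12 days. 2020-04-17 + 12 days = 2020-04-29.
Next gap: 13 days. 2020-04-29 + 13 days = 2020-05-12.
Next gap: 14 days. 2020-05-12 + 14 days = 2020-05-26.
Next gap: 15 days. 2020-05-26 + 15 days = 2020-06-10.

2020-06-10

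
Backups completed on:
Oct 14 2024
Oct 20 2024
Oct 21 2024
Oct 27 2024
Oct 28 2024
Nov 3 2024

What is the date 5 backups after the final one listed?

Every event lands on a Monday or Sunday (gaps cycle 6, 1, 6, 1, 6).
So the schedule is: every Monday and Sunday.
Next Monday: Nov 4 2024.
The following Sunday is Nov 10 2024.
Next Monday: Nov 11 2024.
Next Sunday: Nov 17 2024.
Next Monday: Nov 18 2024.

Nov 18 2024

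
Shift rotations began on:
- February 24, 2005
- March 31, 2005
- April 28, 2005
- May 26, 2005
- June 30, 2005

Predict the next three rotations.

July 28, 2005; August 25, 2005; September 29, 2005

Every date is a Thursday; gaps 35, 28, 28, 35 days.
Each is the last Thursday of its month (at least one falls on the 29th or later, ruling out '4th Thursday').
July 2005 ends with Thursday July 28, 2005.
August 2005 ends with Thursday August 25, 2005.
September 2005 ends with Thursday September 29, 2005.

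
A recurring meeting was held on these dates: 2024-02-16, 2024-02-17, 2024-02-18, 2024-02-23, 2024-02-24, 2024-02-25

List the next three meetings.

2024-03-01, 2024-03-02, 2024-03-03

The gap pattern 1, 1, 5, 1, 1 repeats every 3 events.
These are the Fridays, Saturdays and Sundays of each week.
The following Friday is 2024-03-01.
The following Saturday is 2024-03-02.
Next Sunday: 2024-03-03.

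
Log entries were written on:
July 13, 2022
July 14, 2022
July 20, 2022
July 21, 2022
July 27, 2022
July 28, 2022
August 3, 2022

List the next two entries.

Every event lands on a Wednesday or Thursday (gaps cycle 1, 6, 1, 6, 1, 6).
So the schedule is: every Wednesday and Thursday.
Next Thursday: August 4, 2022.
Next Wednesday: August 10, 2022.

August 4, 2022; August 10, 2022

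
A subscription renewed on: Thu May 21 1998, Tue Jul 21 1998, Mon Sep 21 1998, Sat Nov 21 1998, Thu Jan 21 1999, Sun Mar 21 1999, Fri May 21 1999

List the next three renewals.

The day-of-month is always 21 (61, 62, 61, 61, 59, 61 days between events).
So this recurs on the 21st of every 2 months.
July 1999: Wed Jul 21 1999.
September 1999: Tue Sep 21 1999.
Next: November 1999 → Sun Nov 21 1999.

Wed Jul 21 1999, Tue Sep 21 1999, Sun Nov 21 1999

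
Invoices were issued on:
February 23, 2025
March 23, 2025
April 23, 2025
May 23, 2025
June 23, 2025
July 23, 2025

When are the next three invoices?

August 23, 2025; September 23, 2025; October 23, 2025

Each date is the 23rd; the gaps (28, 31, 30, 31, 30) track the month lengths.
The rule is the 23rd of each month.
August 2025: August 23, 2025.
September 2025: September 23, 2025.
Next: October 2025 → October 23, 2025.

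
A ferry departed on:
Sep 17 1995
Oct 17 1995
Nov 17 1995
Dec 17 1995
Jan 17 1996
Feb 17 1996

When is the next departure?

Mar 17 1996

The day-of-month is always 17 (30, 31, 30, 31, 31 days between events).
So this recurs on the 17th of each month.
March 1996: Mar 17 1996.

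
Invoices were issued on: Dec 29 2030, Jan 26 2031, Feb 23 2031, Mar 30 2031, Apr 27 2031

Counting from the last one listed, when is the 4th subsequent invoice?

Aug 31 2031

Every date is a Sunday; gaps 28, 28, 35, 28 days.
Each is the last Sunday of its month (at least one falls on the 29th or later, ruling out '4th Sunday').
May 2031 ends with Sunday May 25 2031.
June 2031 ends with Sunday Jun 29 2031.
Last Sunday of July 2031: Jul 27 2031.
Last Sunday of August 2031: Aug 31 2031.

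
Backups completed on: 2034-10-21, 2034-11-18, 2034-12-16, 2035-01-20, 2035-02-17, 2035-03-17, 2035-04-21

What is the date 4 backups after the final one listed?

All dates are Saturdays, 28, 28, 35, 28, 28, 35 days apart.
Specifically, the 3rd Saturday of each month.
May 2035 — 3rd Saturday is 2035-05-19.
June 2035 — 3rd Saturday is 2035-06-16.
3rd Saturday of July 2035: 2035-07-21.
3rd Saturday of August 2035: 2035-08-18.

2035-08-18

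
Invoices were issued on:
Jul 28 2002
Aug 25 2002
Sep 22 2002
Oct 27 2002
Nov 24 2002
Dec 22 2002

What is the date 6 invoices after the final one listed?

These are Sundays at 28- or 35-day spacing (28, 28, 35, 28, 28).
The pattern: 4th Sunday of the month.
January 2003 — 4th Sunday is Jan 26 2003.
4th Sunday of February 2003: Feb 23 2003.
4th Sunday of March 2003: Mar 23 2003.
April 2003 — 4th Sunday is Apr 27 2003.
4th Sunday of May 2003: May 25 2003.
June 2003 — 4th Sunday is Jun 22 2003.

Jun 22 2003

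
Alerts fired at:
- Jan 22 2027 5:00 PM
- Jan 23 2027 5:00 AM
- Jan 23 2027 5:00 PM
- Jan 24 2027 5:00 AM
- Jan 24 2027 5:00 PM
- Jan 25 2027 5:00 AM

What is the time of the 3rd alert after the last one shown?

Spacing: 12, 12, 12, 12, 12 h — constant 12 h.
Jan 25 2027 5:00 AM + 12 h = Jan 25 2027 5:00 PM.
Jan 25 2027 5:00 PM + 12 h = Jan 26 2027 5:00 AM.
Jan 26 2027 5:00 AM + 12 h = Jan 26 2027 5:00 PM.

Jan 26 2027 5:00 PM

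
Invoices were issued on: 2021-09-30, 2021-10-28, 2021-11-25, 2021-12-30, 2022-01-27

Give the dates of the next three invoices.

Every date is a Thursday; gaps 28, 28, 35, 28 days.
Each is the last Thursday of its month (at least one falls on the 29th or later, ruling out '4th Thursday').
Last Thursday of February 2022: 2022-02-24.
Last Thursday of March 2022: 2022-03-31.
April 2022 ends with Thursday 2022-04-28.

2022-02-24, 2022-03-31, 2022-04-28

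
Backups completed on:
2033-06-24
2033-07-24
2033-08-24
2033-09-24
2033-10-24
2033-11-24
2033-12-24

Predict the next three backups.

2034-01-24, 2034-02-24, 2034-03-24

Gaps: 30, 31, 31, 30, 31, 30 days — not constant. Every event is on the 24th of the month.
Pattern: the 24th of each month.
January 2034: 2034-01-24.
February 2034: 2034-02-24.
Next: March 2034 → 2034-03-24.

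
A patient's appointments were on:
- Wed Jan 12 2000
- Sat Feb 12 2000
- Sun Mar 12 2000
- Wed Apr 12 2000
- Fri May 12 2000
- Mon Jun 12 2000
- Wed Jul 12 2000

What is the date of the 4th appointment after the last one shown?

Sun Nov 12 2000

The day-of-month is always 12 (31, 29, 31, 30, 31, 30 days between events).
So this recurs on the 12th of each month.
Next: August 2000 → Sat Aug 12 2000.
September 2000: Tue Sep 12 2000.
Next: October 2000 → Thu Oct 12 2000.
November 2000: Sun Nov 12 2000.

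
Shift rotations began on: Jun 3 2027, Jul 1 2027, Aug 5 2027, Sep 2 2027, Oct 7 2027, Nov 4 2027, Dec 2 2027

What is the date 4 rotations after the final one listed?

Apr 6 2028

All dates are Thursdays, 28, 35, 28, 35, 28, 28 days apart.
Specifically, the 1st Thursday of each month.
January 2028 — 1st Thursday is Jan 6 2028.
1st Thursday of February 2028: Feb 3 2028.
1st Thursday of March 2028: Mar 2 2028.
April 2028 — 1st Thursday is Apr 6 2028.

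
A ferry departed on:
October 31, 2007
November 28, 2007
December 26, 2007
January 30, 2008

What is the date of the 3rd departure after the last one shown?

All Wednesdays; the gaps (28, 28, 35) vary with month length.
This is the last Wednesday of each month.
February 2008 ends with Wednesday February 27, 2008.
March 2008 ends with Wednesday March 26, 2008.
Last Wednesday of April 2008: April 30, 2008.

April 30, 2008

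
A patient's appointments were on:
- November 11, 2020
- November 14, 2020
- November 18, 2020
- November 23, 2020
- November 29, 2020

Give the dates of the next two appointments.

Gaps: 3, 4, 5, 6 days — each gap is 1 larger than the previous one.
Next gap: 7 days. November 29, 2020 + 7 days = December 6, 2020.
Next gap: 8 days. December 6, 2020 + 8 days = December 14, 2020.

December 6, 2020; December 14, 2020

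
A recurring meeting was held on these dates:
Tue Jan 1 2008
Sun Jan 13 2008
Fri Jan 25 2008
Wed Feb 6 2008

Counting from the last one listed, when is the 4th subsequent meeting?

The spacing is 12, 12, 12 days — always 12 days.
Wed Feb 6 2008 + 12 days = Mon Feb 18 2008.
Mon Feb 18 2008 + 12 days = Sat Mar 1 2008.
Sat Mar 1 2008 + 12 days = Thu Mar 13 2008.
Thu Mar 13 2008 + 12 days = Tue Mar 25 2008.

Tue Mar 25 2008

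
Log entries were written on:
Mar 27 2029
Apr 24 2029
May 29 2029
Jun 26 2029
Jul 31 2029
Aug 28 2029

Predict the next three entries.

Sep 25 2029, Oct 30 2029, Nov 27 2029

These are Tuesdays with 28, 35, 28, 35, 28-day gaps.
Each is the final Tuesday of its month — May 29 2029 is past the 28th, so '4th Tuesday' doesn't fit.
Last Tuesday of September 2029: Sep 25 2029.
Last Tuesday of October 2029: Oct 30 2029.
Last Tuesday of November 2029: Nov 27 2029.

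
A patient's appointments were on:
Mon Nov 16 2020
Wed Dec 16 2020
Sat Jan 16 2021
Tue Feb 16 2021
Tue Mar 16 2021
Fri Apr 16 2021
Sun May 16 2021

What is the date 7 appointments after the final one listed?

Thu Dec 16 2021

Gaps: 30, 31, 31, 28, 31, 30 days — not constant. Every event is on the 16th of the month.
Pattern: the 16th of each month.
Next: June 2021 → Wed Jun 16 2021.
July 2021: Fri Jul 16 2021.
Next: August 2021 → Mon Aug 16 2021.
September 2021: Thu Sep 16 2021.
October 2021: Sat Oct 16 2021.
Next: November 2021 → Tue Nov 16 2021.
Next: December 2021 → Thu Dec 16 2021.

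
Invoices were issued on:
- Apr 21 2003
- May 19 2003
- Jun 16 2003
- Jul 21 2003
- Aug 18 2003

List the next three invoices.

Sep 15 2003, Oct 20 2003, Nov 17 2003

All dates are Mondays, 28, 28, 35, 28 days apart.
Specifically, the 3rd Monday of each month.
September 2003 — 3rd Monday is Sep 15 2003.
3rd Monday of October 2003: Oct 20 2003.
November 2003 — 3rd Monday is Nov 17 2003.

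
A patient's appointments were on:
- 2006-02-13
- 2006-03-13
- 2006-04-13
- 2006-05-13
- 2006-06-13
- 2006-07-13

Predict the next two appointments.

2006-08-13, 2006-09-13

Each date is the 13th; the gaps (28, 31, 30, 31, 30) track the month lengths.
The rule is the 13th of each month.
August 2006: 2006-08-13.
September 2006: 2006-09-13.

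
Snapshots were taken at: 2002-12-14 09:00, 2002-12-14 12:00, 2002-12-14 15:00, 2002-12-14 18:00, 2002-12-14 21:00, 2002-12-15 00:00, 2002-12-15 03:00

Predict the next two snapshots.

Spacing: 3, 3, 3, 3, 3, 3 h — constant 3 h.
2002-12-15 03:00 + 3 h = 2002-12-15 06:00.
2002-12-15 06:00 + 3 h = 2002-12-15 09:00.

2002-12-15 06:00, 2002-12-15 09:00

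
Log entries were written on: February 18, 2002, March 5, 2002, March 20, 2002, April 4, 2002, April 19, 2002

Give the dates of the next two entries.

The spacing is 15, 15, 15, 15 days — always 15 days.
April 19, 2002 + 15 days = May 4, 2002.
May 4, 2002 + 15 days = May 19, 2002.

May 4, 2002; May 19, 2002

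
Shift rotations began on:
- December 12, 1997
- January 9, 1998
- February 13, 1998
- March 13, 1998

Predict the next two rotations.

These are Fridays at 28- or 35-day spacing (28, 35, 28).
The pattern: 2nd Friday of the month.
April 1998 — 2nd Friday is April 10, 1998.
2nd Friday of May 1998: May 8, 1998.

April 10, 1998; May 8, 1998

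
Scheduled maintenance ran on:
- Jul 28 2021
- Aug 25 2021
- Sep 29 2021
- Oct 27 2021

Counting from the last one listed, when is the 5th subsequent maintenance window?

These are Wednesdays with 28, 35, 28-day gaps.
Each is the final Wednesday of its month — Sep 29 2021 is past the 28th, so '4th Wednesday' doesn't fit.
November 2021 ends with Wednesday Nov 24 2021.
Last Wednesday of December 2021: Dec 29 2021.
January 2022 ends with Wednesday Jan 26 2022.
February 2022 ends with Wednesday Feb 23 2022.
Last Wednesday of March 2022: Mar 30 2022.

Mar 30 2022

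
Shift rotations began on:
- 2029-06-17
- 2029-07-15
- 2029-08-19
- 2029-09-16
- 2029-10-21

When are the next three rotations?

2029-11-18, 2029-12-16, 2030-01-20

All dates are Sundays, 28, 35, 28, 35 days apart.
Specifically, the 3rd Sunday of each month.
3rd Sunday of November 2029: 2029-11-18.
December 2029 — 3rd Sunday is 2029-12-16.
January 2030 — 3rd Sunday is 2030-01-20.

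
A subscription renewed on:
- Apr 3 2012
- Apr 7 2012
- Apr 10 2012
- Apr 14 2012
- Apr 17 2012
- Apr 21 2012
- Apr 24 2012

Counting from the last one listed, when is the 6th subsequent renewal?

May 15 2012

Gaps: 4, 3, 4, 3, 4, 3 days — not constant, but cyclic with period 2.
The events fall on every Tuesday and Saturday.
The following Saturday is Apr 28 2012.
The following Tuesday is May 1 2012.
The following Saturday is May 5 2012.
Next Tuesday: May 8 2012.
Next Saturday: May 12 2012.
Next Tuesday: May 15 2012.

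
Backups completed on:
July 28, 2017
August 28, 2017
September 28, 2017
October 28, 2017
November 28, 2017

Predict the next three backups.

Gaps: 31, 31, 30, 31 days — not constant. Every event is on the 28th of the month.
Pattern: the 28th of each month.
December 2017: December 28, 2017.
Next: January 2018 → January 28, 2018.
February 2018: February 28, 2018.

December 28, 2017; January 28, 2018; February 28, 2018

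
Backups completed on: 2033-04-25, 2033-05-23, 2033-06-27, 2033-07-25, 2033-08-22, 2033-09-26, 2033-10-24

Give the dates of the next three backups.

These are Mondays at 28- or 35-day spacing (28, 35, 28, 28, 35, 28).
The pattern: 4th Monday of the month.
November 2033 — 4th Monday is 2033-11-28.
December 2033 — 4th Monday is 2033-12-26.
January 2034 — 4th Monday is 2034-01-23.

2033-11-28, 2033-12-26, 2034-01-23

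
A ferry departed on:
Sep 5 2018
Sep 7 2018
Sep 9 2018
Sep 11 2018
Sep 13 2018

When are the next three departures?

Sep 15 2018, Sep 17 2018, Sep 19 2018

Gaps between consecutive events: 2, 2, 2, 2 days — a constant 2-day interval.
Sep 13 2018 + 2 days = Sep 15 2018.
Sep 15 2018 + 2 days = Sep 17 2018.
Sep 17 2018 + 2 days = Sep 19 2018.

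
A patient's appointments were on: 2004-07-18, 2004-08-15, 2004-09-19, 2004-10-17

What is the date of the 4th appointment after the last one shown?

These are Sundays at 28- or 35-day spacing (28, 35, 28).
The pattern: 3rd Sunday of the month.
November 2004 — 3rd Sunday is 2004-11-21.
December 2004 — 3rd Sunday is 2004-12-19.
3rd Sunday of January 2005: 2005-01-16.
3rd Sunday of February 2005: 2005-02-20.

2005-02-20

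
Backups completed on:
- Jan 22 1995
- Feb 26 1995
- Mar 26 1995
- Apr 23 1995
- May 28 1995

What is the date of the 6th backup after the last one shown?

Nov 26 1995

All dates are Sundays, 35, 28, 28, 35 days apart.
Specifically, the 4th Sunday of each month.
June 1995 — 4th Sunday is Jun 25 1995.
4th Sunday of July 1995: Jul 23 1995.
August 1995 — 4th Sunday is Aug 27 1995.
4th Sunday of September 1995: Sep 24 1995.
4th Sunday of October 1995: Oct 22 1995.
November 1995 — 4th Sunday is Nov 26 1995.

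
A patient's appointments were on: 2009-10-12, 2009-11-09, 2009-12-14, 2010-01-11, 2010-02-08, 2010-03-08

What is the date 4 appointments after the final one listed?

2010-07-12

Gaps: 28, 35, 28, 28, 28 days — a mix of 28 and 35. Every date is a Monday.
Each is the 2nd Monday of its month.
April 2010 — 2nd Monday is 2010-04-12.
May 2010 — 2nd Monday is 2010-05-10.
June 2010 — 2nd Monday is 2010-06-14.
July 2010 — 2nd Monday is 2010-07-12.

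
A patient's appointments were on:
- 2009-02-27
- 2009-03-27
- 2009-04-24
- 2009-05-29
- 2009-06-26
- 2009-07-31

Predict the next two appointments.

All Fridays; the gaps (28, 28, 35, 28, 35) vary with month length.
This is the last Friday of each month.
Last Friday of August 2009: 2009-08-28.
Last Friday of September 2009: 2009-09-25.

2009-08-28, 2009-09-25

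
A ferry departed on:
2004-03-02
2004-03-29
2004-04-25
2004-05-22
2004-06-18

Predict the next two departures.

2004-07-15, 2004-08-11

Every event comes 27 days after the last (27, 27, 27, 27).
2004-06-18 + 27 days = 2004-07-15.
2004-07-15 + 27 days = 2004-08-11.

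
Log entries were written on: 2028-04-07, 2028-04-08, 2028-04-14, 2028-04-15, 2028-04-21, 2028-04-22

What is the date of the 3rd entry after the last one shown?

The gap pattern 1, 6, 1, 6, 1 repeats every 2 events.
These are the Fridays and Saturdays of each week.
The following Friday is 2028-04-28.
The following Saturday is 2028-04-29.
Next Friday: 2028-05-05.

2028-05-05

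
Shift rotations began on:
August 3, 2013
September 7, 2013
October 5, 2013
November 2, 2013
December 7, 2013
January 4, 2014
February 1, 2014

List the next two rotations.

These are Saturdays at 28- or 35-day spacing (35, 28, 28, 35, 28, 28).
The pattern: 1st Saturday of the month.
1st Saturday of March 2014: March 1, 2014.
April 2014 — 1st Saturday is April 5, 2014.

March 1, 2014; April 5, 2014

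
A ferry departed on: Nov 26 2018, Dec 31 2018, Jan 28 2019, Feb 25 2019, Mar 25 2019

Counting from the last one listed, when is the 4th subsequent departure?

All Mondays; the gaps (35, 28, 28, 28) vary with month length.
This is the last Monday of each month.
Last Monday of April 2019: Apr 29 2019.
May 2019 ends with Monday May 27 2019.
June 2019 ends with Monday Jun 24 2019.
July 2019 ends with Monday Jul 29 2019.

Jul 29 2019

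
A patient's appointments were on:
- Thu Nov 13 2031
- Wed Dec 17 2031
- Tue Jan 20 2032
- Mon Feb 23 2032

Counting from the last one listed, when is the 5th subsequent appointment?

Wed Aug 11 2032

The spacing is 34, 34, 34 days — always 34 days.
Mon Feb 23 2032 + 34 days = Sun Mar 28 2032.
Sun Mar 28 2032 + 34 days = Sat May 1 2032.
Sat May 1 2032 + 34 days = Fri Jun 4 2032.
Fri Jun 4 2032 + 34 days = Thu Jul 8 2032.
Thu Jul 8 2032 + 34 days = Wed Aug 11 2032.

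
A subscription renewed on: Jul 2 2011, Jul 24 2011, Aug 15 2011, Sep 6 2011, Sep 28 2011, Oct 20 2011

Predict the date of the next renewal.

Nov 11 2011

Every event comes 22 days after the last (22, 22, 22, 22, 22).
Oct 20 2011 + 22 days = Nov 11 2011.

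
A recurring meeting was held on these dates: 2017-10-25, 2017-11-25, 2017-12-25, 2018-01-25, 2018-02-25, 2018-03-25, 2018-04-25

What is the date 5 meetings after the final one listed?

2018-09-25

Gaps: 31, 30, 31, 31, 28, 31 days — not constant. Every event is on the 25th of the month.
Pattern: the 25th of each month.
Next: May 2018 → 2018-05-25.
Next: June 2018 → 2018-06-25.
Next: July 2018 → 2018-07-25.
August 2018: 2018-08-25.
Next: September 2018 → 2018-09-25.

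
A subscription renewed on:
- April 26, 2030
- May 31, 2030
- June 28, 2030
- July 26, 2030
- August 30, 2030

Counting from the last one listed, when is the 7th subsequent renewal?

March 28, 2031

Every date is a Friday; gaps 35, 28, 28, 35 days.
Each is the last Friday of its month (at least one falls on the 29th or later, ruling out '4th Friday').
Last Friday of September 2030: September 27, 2030.
Last Friday of October 2030: October 25, 2030.
Last Friday of November 2030: November 29, 2030.
Last Friday of December 2030: December 27, 2030.
Last Friday of January 2031: January 31, 2031.
February 2031 ends with Friday February 28, 2031.
Last Friday of March 2031: March 28, 2031.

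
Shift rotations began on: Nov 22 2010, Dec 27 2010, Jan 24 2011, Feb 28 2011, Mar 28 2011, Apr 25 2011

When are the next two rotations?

May 23 2011, Jun 27 2011

Gaps: 35, 28, 35, 28, 28 days — a mix of 28 and 35. Every date is a Monday.
Each is the 4th Monday of its month.
4th Monday of May 2011: May 23 2011.
4th Monday of June 2011: Jun 27 2011.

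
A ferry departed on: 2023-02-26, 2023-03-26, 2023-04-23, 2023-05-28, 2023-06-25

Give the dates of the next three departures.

2023-07-23, 2023-08-27, 2023-09-24

All dates are Sundays, 28, 28, 35, 28 days apart.
Specifically, the 4th Sunday of each month.
July 2023 — 4th Sunday is 2023-07-23.
4th Sunday of August 2023: 2023-08-27.
4th Sunday of September 2023: 2023-09-24.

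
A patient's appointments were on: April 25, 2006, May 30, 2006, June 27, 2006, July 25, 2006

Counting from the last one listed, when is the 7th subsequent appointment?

February 27, 2007

All Tuesdays; the gaps (35, 28, 28) vary with month length.
This is the last Tuesday of each month.
August 2006 ends with Tuesday August 29, 2006.
Last Tuesday of September 2006: September 26, 2006.
October 2006 ends with Tuesday October 31, 2006.
Last Tuesday of November 2006: November 28, 2006.
December 2006 ends with Tuesday December 26, 2006.
Last Tuesday of January 2007: January 30, 2007.
Last Tuesday of February 2007: February 27, 2007.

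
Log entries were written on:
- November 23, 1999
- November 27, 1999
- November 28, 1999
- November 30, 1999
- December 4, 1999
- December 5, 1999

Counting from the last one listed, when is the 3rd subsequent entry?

The gap pattern 4, 1, 2, 4, 1 repeats every 3 events.
These are the Tuesdays, Saturdays and Sundays of each week.
Next Tuesday: December 7, 1999.
Next Saturday: December 11, 1999.
Next Sunday: December 12, 1999.

December 12, 1999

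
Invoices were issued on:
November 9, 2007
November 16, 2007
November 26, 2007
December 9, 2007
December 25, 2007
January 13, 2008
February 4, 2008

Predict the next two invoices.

Gaps: 7, 10, 13, 16, 19, 22 days — each gap is 3 larger than the previous one.
Next gap: 25 days. February 4, 2008 + 25 days = February 29, 2008.
Next gap: 28 days. February 29, 2008 + 28 days = March 28, 2008.

February 29, 2008; March 28, 2008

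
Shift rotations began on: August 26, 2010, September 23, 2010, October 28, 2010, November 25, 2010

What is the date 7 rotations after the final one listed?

Gaps: 28, 35, 28 days — a mix of 28 and 35. Every date is a Thursday.
Each is the 4th Thursday of its month.
4th Thursday of December 2010: December 23, 2010.
4th Thursday of January 2011: January 27, 2011.
4th Thursday of February 2011: February 24, 2011.
4th Thursday of March 2011: March 24, 2011.
4th Thursday of April 2011: April 28, 2011.
4th Thursday of May 2011: May 26, 2011.
4th Thursday of June 2011: June 23, 2011.

June 23, 2011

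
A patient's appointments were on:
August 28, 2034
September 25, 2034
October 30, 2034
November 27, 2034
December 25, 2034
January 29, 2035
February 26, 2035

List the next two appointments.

All Mondays; the gaps (28, 35, 28, 28, 35, 28) vary with month length.
This is the last Monday of each month.
March 2035 ends with Monday March 26, 2035.
April 2035 ends with Monday April 30, 2035.

March 26, 2035; April 30, 2035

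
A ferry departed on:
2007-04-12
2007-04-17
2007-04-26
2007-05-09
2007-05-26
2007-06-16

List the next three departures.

2007-07-11, 2007-08-09, 2007-09-11

Intervals are 5, 9, 13, 17, 21 days — an arithmetic progression with common difference 4.
Next gap: 25 days. 2007-06-16 + 25 days = 2007-07-11.
Next gap: 29 days. 2007-07-11 + 29 days = 2007-08-09.
Next gap: 33 days. 2007-08-09 + 33 days = 2007-09-11.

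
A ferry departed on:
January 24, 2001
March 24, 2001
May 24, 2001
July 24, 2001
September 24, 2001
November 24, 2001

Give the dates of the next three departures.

The day-of-month is always 24 (59, 61, 61, 62, 61 days between events).
So this recurs on the 24th of every 2 months.
January 2002: January 24, 2002.
March 2002: March 24, 2002.
May 2002: May 24, 2002.

January 24, 2002; March 24, 2002; May 24, 2002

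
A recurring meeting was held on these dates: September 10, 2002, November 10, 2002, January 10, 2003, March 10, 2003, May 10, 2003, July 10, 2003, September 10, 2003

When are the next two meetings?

November 10, 2003; January 10, 2004

Each date is the 10th; the gaps (61, 61, 59, 61, 61, 62) track the month lengths.
The rule is the 10th of every 2 months.
November 2003: November 10, 2003.
January 2004: January 10, 2004.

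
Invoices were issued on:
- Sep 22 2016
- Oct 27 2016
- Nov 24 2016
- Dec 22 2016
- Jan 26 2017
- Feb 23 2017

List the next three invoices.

These are Thursdays at 28- or 35-day spacing (35, 28, 28, 35, 28).
The pattern: 4th Thursday of the month.
March 2017 — 4th Thursday is Mar 23 2017.
4th Thursday of April 2017: Apr 27 2017.
May 2017 — 4th Thursday is May 25 2017.

Mar 23 2017, Apr 27 2017, May 25 2017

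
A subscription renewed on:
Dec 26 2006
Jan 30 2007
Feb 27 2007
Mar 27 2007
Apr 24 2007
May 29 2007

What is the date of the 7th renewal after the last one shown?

Every date is a Tuesday; gaps 35, 28, 28, 28, 35 days.
Each is the last Tuesday of its month (at least one falls on the 29th or later, ruling out '4th Tuesday').
June 2007 ends with Tuesday Jun 26 2007.
Last Tuesday of July 2007: Jul 31 2007.
Last Tuesday of August 2007: Aug 28 2007.
September 2007 ends with Tuesday Sep 25 2007.
October 2007 ends with Tuesday Oct 30 2007.
November 2007 ends with Tuesday Nov 27 2007.
Last Tuesday of December 2007: Dec 25 2007.

Dec 25 2007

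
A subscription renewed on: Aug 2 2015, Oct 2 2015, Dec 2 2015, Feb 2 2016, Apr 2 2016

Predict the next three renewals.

The day-of-month is always 2 (61, 61, 62, 60 days between events).
So this recurs on the 2nd of every 2 months.
June 2016: Jun 2 2016.
Next: August 2016 → Aug 2 2016.
October 2016: Oct 2 2016.

Jun 2 2016, Aug 2 2016, Oct 2 2016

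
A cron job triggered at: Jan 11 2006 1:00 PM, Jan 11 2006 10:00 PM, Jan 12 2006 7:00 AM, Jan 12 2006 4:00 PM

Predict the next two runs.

The interval is a steady 9 hours (9, 9, 9).
Jan 12 2006 4:00 PM + 9 h = Jan 13 2006 1:00 AM.
Jan 13 2006 1:00 AM + 9 h = Jan 13 2006 10:00 AM.

Jan 13 2006 1:00 AM, Jan 13 2006 10:00 AM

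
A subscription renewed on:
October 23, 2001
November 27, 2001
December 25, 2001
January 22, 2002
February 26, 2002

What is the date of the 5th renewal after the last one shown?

Gaps: 35, 28, 28, 35 days — a mix of 28 and 35. Every date is a Tuesday.
Each is the 4th Tuesday of its month.
March 2002 — 4th Tuesday is March 26, 2002.
4th Tuesday of April 2002: April 23, 2002.
May 2002 — 4th Tuesday is May 28, 2002.
4th Tuesday of June 2002: June 25, 2002.
July 2002 — 4th Tuesday is July 23, 2002.

July 23, 2002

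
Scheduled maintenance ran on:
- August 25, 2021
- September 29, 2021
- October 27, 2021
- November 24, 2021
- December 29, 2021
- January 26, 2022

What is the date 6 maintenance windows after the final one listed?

All Wednesdays; the gaps (35, 28, 28, 35, 28) vary with month length.
This is the last Wednesday of each month.
February 2022 ends with Wednesday February 23, 2022.
Last Wednesday of March 2022: March 30, 2022.
Last Wednesday of April 2022: April 27, 2022.
May 2022 ends with Wednesday May 25, 2022.
Last Wednesday of June 2022: June 29, 2022.
July 2022 ends with Wednesday July 27, 2022.

July 27, 2022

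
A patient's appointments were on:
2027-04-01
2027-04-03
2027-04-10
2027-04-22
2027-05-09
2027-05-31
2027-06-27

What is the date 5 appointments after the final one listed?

The spacing grows by 5 each time: 2, 7, 12, 17, 22, 27 days.
Next gap: 32 days. 2027-06-27 + 32 days = 2027-07-29.
Next gap: 37 days. 2027-07-29 + 37 days = 2027-09-04.
Next gap: 42 days. 2027-09-04 + 42 days = 2027-10-16.
Next gap: 47 days. 2027-10-16 + 47 days = 2027-12-02.
Next gap: 52 days. 2027-12-02 + 52 days = 2028-01-23.

2028-01-23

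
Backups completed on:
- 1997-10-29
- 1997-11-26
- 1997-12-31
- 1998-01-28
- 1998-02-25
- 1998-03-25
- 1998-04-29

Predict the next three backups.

Every date is a Wednesday; gaps 28, 35, 28, 28, 28, 35 days.
Each is the last Wednesday of its month (at least one falls on the 29th or later, ruling out '4th Wednesday').
May 1998 ends with Wednesday 1998-05-27.
Last Wednesday of June 1998: 1998-06-24.
July 1998 ends with Wednesday 1998-07-29.

1998-05-27, 1998-06-24, 1998-07-29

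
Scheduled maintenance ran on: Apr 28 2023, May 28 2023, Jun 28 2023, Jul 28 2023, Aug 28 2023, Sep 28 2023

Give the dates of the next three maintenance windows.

The day-of-month is always 28 (30, 31, 30, 31, 31 days between events).
So this recurs on the 28th of each month.
October 2023: Oct 28 2023.
Next: November 2023 → Nov 28 2023.
December 2023: Dec 28 2023.

Oct 28 2023, Nov 28 2023, Dec 28 2023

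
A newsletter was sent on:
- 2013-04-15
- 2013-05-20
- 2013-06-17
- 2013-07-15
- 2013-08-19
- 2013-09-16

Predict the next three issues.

2013-10-21, 2013-11-18, 2013-12-16

These are Mondays at 28- or 35-day spacing (35, 28, 28, 35, 28).
The pattern: 3rd Monday of the month.
October 2013 — 3rd Monday is 2013-10-21.
November 2013 — 3rd Monday is 2013-11-18.
December 2013 — 3rd Monday is 2013-12-16.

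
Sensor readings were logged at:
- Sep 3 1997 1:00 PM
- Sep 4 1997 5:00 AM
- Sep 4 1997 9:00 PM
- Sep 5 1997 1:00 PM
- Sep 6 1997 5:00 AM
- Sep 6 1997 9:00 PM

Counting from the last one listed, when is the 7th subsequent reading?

Gaps: 16, 16, 16, 16, 16 hours — each event is 16 hours after the previous one.
Sep 6 1997 9:00 PM + 16 h = Sep 7 1997 1:00 PM.
Sep 7 1997 1:00 PM + 16 h = Sep 8 1997 5:00 AM.
Sep 8 1997 5:00 AM + 16 h = Sep 8 1997 9:00 PM.
Sep 8 1997 9:00 PM + 16 h = Sep 9 1997 1:00 PM.
Sep 9 1997 1:00 PM + 16 h = Sep 10 1997 5:00 AM.
Sep 10 1997 5:00 AM + 16 h = Sep 10 1997 9:00 PM.
Sep 10 1997 9:00 PM + 16 h = Sep 11 1997 1:00 PM.

Sep 11 1997 1:00 PM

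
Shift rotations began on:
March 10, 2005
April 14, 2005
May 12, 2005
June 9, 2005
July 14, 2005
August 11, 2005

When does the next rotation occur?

These are Thursdays at 28- or 35-day spacing (35, 28, 28, 35, 28).
The pattern: 2nd Thursday of the month.
September 2005 — 2nd Thursday is September 8, 2005.

September 8, 2005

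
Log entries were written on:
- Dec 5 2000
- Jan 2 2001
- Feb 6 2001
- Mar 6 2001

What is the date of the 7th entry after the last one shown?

Oct 2 2001

These are Tuesdays at 28- or 35-day spacing (28, 35, 28).
The pattern: 1st Tuesday of the month.
1st Tuesday of April 2001: Apr 3 2001.
1st Tuesday of May 2001: May 1 2001.
1st Tuesday of June 2001: Jun 5 2001.
1st Tuesday of July 2001: Jul 3 2001.
August 2001 — 1st Tuesday is Aug 7 2001.
1st Tuesday of September 2001: Sep 4 2001.
October 2001 — 1st Tuesday is Oct 2 2001.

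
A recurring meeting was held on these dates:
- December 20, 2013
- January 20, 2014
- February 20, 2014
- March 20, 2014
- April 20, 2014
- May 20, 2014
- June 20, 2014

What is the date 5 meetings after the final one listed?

The day-of-month is always 20 (31, 31, 28, 31, 30, 31 days between events).
So this recurs on the 20th of each month.
July 2014: July 20, 2014.
Next: August 2014 → August 20, 2014.
Next: September 2014 → September 20, 2014.
Next: October 2014 → October 20, 2014.
Next: November 2014 → November 20, 2014.

November 20, 2014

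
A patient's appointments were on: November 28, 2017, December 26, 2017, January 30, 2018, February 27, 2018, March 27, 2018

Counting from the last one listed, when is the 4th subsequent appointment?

Every date is a Tuesday; gaps 28, 35, 28, 28 days.
Each is the last Tuesday of its month (at least one falls on the 29th or later, ruling out '4th Tuesday').
Last Tuesday of April 2018: April 24, 2018.
Last Tuesday of May 2018: May 29, 2018.
Last Tuesday of June 2018: June 26, 2018.
Last Tuesday of July 2018: July 31, 2018.

July 31, 2018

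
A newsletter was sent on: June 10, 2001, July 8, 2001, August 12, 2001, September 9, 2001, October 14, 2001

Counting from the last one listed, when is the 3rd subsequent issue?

January 13, 2002

All dates are Sundays, 28, 35, 28, 35 days apart.
Specifically, the 2nd Sunday of each month.
2nd Sunday of November 2001: November 11, 2001.
2nd Sunday of December 2001: December 9, 2001.
2nd Sunday of January 2002: January 13, 2002.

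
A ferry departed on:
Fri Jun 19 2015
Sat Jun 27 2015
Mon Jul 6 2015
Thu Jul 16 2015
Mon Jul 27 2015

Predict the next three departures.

Intervals are 8, 9, 10, 11 days — an arithmetic progression with common difference 1.
Next gap: 12 days. Mon Jul 27 2015 + 12 days = Sat Aug 8 2015.
Next gap: 13 days. Sat Aug 8 2015 + 13 days = Fri Aug 21 2015.
Next gap: 14 days. Fri Aug 21 2015 + 14 days = Fri Sep 4 2015.

Sat Aug 8 2015, Fri Aug 21 2015, Fri Sep 4 2015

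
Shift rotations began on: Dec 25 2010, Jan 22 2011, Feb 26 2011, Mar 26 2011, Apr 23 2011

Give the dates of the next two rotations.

May 28 2011, Jun 25 2011

All dates are Saturdays, 28, 35, 28, 28 days apart.
Specifically, the 4th Saturday of each month.
4th Saturday of May 2011: May 28 2011.
4th Saturday of June 2011: Jun 25 2011.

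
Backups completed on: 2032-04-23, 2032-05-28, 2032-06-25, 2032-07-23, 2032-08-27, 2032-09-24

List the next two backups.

These are Fridays at 28- or 35-day spacing (35, 28, 28, 35, 28).
The pattern: 4th Friday of the month.
October 2032 — 4th Friday is 2032-10-22.
4th Friday of November 2032: 2032-11-26.

2032-10-22, 2032-11-26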